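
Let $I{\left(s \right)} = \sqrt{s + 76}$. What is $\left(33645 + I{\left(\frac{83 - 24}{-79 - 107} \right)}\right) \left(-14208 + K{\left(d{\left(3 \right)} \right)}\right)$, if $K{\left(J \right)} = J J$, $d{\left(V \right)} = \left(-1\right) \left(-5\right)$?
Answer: $-477187035 - \frac{14183 \sqrt{2618322}}{186} \approx -4.7731 \cdot 10^{8}$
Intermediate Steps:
$d{\left(V \right)} = 5$
$K{\left(J \right)} = J^{2}$
$I{\left(s \right)} = \sqrt{76 + s}$
$\left(33645 + I{\left(\frac{83 - 24}{-79 - 107} \right)}\right) \left(-14208 + K{\left(d{\left(3 \right)} \right)}\right) = \left(33645 + \sqrt{76 + \frac{83 - 24}{-79 - 107}}\right) \left(-14208 + 5^{2}\right) = \left(33645 + \sqrt{76 + \frac{59}{-186}}\right) \left(-14208 + 25\right) = \left(33645 + \sqrt{76 + 59 \left(- \frac{1}{186}\right)}\right) \left(-14183\right) = \left(33645 + \sqrt{76 - \frac{59}{186}}\right) \left(-14183\right) = \left(33645 + \sqrt{\frac{14077}{186}}\right) \left(-14183\right) = \left(33645 + \frac{\sqrt{2618322}}{186}\right) \left(-14183\right) = -477187035 - \frac{14183 \sqrt{2618322}}{186}$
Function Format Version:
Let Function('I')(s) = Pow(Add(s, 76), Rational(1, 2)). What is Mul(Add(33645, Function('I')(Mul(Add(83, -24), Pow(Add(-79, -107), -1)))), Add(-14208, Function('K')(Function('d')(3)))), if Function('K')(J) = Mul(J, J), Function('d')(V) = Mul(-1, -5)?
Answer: Add(-477187035, Mul(Rational(-14183, 186), Pow(2618322, Rational(1, 2)))) ≈ -4.7731e+8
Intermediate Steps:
Function('d')(V) = 5
Function('K')(J) = Pow(J, 2)
Function('I')(s) = Pow(Add(76, s), Rational(1, 2))
Mul(Add(33645, Function('I')(Mul(Add(83, -24), Pow(Add(-79, -107), -1)))), Add(-14208, Function('K')(Function('d')(3)))) = Mul(Add(33645, Pow(Add(76, Mul(Add(83, -24), Pow(Add(-79, -107), -1))), Rational(1, 2))), Add(-14208, Pow(5, 2))) = Mul(Add(33645, Pow(Add(76, Mul(59, Pow(-186, -1))), Rational(1, 2))), Add(-14208, 25)) = Mul(Add(33645, Pow(Add(76, Mul(59, Rational(-1, 186))), Rational(1, 2))), -14183) = Mul(Add(33645, Pow(Add(76, Rational(-59, 186)), Rational(1, 2))), -14183) = Mul(Add(33645, Pow(Rational(14077, 186), Rational(1, 2))), -14183) = Mul(Add(33645, Mul(Rational(1, 186), Pow(2618322, Rational(1, 2)))), -14183) = Add(-477187035, Mul(Rational(-14183, 186), Pow(2618322, Rational(1, 2))))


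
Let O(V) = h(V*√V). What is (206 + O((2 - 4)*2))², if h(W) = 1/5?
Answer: 1062961/25 ≈ 42518.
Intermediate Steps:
h(W) = ⅕
O(V) = ⅕
(206 + O((2 - 4)*2))² = (206 + ⅕)² = (1031/5)² = 1062961/25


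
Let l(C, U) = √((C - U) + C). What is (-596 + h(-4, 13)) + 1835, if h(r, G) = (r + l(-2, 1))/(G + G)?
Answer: 16105/13 + I*√5/26 ≈ 1238.8 + 0.086003*I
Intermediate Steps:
l(C, U) = √(-U + 2*C)
h(r, G) = (r + I*√5)/(2*G) (h(r, G) = (r + √(-1*1 + 2*(-2)))/(G + G) = (r + √(-1 - 4))/((2*G)) = (r + √(-5))*(1/(2*G)) = (r + I*√5)*(1/(2*G)) = (r + I*√5)/(2*G))
(-596 + h(-4, 13)) + 1835 = (-596 + (½)*(-4 + I*√5)/13) + 1835 = (-596 + (½)*(1/13)*(-4 + I*√5)) + 1835 = (-596 + (-2/13 + I*√5/26)) + 1835 = (-7750/13 + I*√5/26) + 1835 = 16105/13 + I*√5/26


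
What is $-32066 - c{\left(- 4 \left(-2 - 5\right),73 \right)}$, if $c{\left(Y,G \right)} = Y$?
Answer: $-32094$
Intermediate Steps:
$-32066 - c{\left(- 4 \left(-2 - 5\right),73 \right)} = -32066 - - 4 \left(-2 - 5\right) = -32066 - \left(-4\right) \left(-7\right) = -32066 - 28 = -32094$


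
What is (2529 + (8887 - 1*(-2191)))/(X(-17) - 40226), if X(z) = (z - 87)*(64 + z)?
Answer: -13607/45114 ≈ -0.30161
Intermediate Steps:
X(z) = (-87 + z)*(64 + z)
(2529 + (8887 - 1*(-2191)))/(X(-17) - 40226) = (2529 + (8887 - 1*(-2191)))/((-5568 + (-17)² - 23*(-17)) - 40226) = (2529 + (8887 + 2191))/((-5568 + 289 + 391) - 40226) = (2529 + 11078)/(-4888 - 40226) = 13607/(-45114) = 13607*(-1/45114) = -13607/45114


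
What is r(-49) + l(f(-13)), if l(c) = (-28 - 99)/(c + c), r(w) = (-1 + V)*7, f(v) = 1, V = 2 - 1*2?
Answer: -141/2 ≈ -70.500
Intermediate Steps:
V = 0 (V = 2 - 2 = 0)
r(w) = -7 (r(w) = (-1 + 0)*7 = -1*7 = -7)
l(c) = -127/(2*c) (l(c) = -127*1/(2*c) = -127/(2*c))
r(-49) + l(f(-13)) = -7 - 127/2/1 = -7 - 127/2*1 = -7 - 127/2 = -141/2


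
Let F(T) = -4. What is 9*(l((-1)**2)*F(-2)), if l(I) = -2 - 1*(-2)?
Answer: 0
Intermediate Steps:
l(I) = 0 (l(I) = -2 + 2 = 0)
9*(l((-1)**2)*F(-2)) = 9*(0*(-4)) = 9*0 = 0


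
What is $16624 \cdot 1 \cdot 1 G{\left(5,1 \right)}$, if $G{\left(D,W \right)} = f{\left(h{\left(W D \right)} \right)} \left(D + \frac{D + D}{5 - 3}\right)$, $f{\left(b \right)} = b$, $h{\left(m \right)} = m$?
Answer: $831200$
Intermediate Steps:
$G{\left(D,W \right)} = 2 W D^{2}$ ($G{\left(D,W \right)} = W D \left(D + \frac{D + D}{5 - 3}\right) = D W \left(D + \frac{2 D}{2}\right) = D W \left(D + 2 D \frac{1}{2}\right) = D W \left(D + D\right) = D W 2 D = 2 W D^{2}$)
$16624 \cdot 1 \cdot 1 G{\left(5,1 \right)} = 16624 \cdot 1 \cdot 1 \cdot 2 \cdot 1 \cdot 5^{2} = 16624 \cdot 1 \cdot 2 \cdot 1 \cdot 25 = 16624 \cdot 1 \cdot 50 = 16624 \cdot 50 = 831200$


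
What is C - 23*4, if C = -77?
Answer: -169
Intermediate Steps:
C - 23*4 = -77 - 23*4 = -77 - 92 = -169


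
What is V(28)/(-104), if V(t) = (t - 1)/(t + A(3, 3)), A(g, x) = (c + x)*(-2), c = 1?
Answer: -27/2080 ≈ -0.012981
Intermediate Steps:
A(g, x) = -2 - 2*x (A(g, x) = (1 + x)*(-2) = -2 - 2*x)
V(t) = (-1 + t)/(-8 + t) (V(t) = (t - 1)/(t + (-2 - 2*3)) = (-1 + t)/(t + (-2 - 6)) = (-1 + t)/(t - 8) = (-1 + t)/(-8 + t))
V(28)/(-104) = ((-1 + 28)/(-8 + 28))/(-104) = (27/20)*(-1/104) = -27/2080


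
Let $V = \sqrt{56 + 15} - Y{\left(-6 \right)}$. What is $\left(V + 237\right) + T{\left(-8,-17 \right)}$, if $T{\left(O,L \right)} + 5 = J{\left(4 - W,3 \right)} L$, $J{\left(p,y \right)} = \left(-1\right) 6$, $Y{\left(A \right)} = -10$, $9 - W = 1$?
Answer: $344 + \sqrt{71} \approx 352.43$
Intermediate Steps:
$W = 8$ ($W = 9 - 1 = 8$)
$J{\left(p,y \right)} = -6$
$T{\left(O,L \right)} = -5 - 6 L$
$V = 10 + \sqrt{71}$ ($V = \sqrt{56 + 15} - -10 = \sqrt{71} + 10 = 10 + \sqrt{71} \approx 18.426$)
$\left(V + 237\right) + T{\left(-8,-17 \right)} = \left(\left(10 + \sqrt{71}\right) + 237\right) - -97 = \left(247 + \sqrt{71}\right) + \left(-5 + 102\right) = \left(247 + \sqrt{71}\right) + 97 = 344 + \sqrt{71}$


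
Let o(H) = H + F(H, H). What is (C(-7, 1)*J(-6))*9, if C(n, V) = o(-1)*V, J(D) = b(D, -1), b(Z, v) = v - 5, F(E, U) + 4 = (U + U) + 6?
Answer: 54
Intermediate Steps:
F(E, U) = 2 + 2*U (F(E, U) = -4 + ((U + U) + 6) = -4 + (2*U + 6) = -4 + (6 + 2*U) = 2 + 2*U)
b(Z, v) = -5 + v
o(H) = 2 + 3*H (o(H) = H + (2 + 2*H) = 2 + 3*H)
J(D) = -6 (J(D) = -5 - 1 = -6)
C(n, V) = -V (C(n, V) = (2 + 3*(-1))*V = (2 - 3)*V = -V)
(C(-7, 1)*J(-6))*9 = (-1*1*(-6))*9 = -1*(-6)*9 = 6*9 = 54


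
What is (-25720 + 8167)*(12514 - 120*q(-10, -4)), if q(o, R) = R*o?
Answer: -135403842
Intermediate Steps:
(-25720 + 8167)*(12514 - 120*q(-10, -4)) = (-25720 + 8167)*(12514 - (-480)*(-10)) = -17553*(12514 - 120*40) = -17553*(12514 - 4800) = -17553*7714 = -135403842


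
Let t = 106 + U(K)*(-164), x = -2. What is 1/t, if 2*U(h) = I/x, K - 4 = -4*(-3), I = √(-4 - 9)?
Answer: 106/33089 - 41*I*√13/33089 ≈ 0.0032035 - 0.0044676*I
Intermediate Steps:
I = I*√13 (I = √(-13) = I*√13 ≈ 3.6056*I)
K = 16 (K = 4 - 4*(-3) = 4 + 12 = 16)
U(h) = -I*√13/4 (U(h) = ((I*√13)/(-2))/2 = ((I*√13)*(-½))/2 = (-I*√13/2)/2 = -I*√13/4)
t = 106 + 41*I*√13 (t = 106 - I*√13/4*(-164) = 106 + 41*I*√13 ≈ 106.0 + 147.83*I)
1/t = 1/(106 + 41*I*√13)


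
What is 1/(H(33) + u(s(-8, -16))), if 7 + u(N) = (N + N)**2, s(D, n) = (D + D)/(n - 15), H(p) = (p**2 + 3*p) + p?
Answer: 961/1167678 ≈ 0.00082300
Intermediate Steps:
H(p) = p**2 + 4*p
s(D, n) = 2*D/(-15 + n) (s(D, n) = (2*D)/(-15 + n) = 2*D/(-15 + n))
u(N) = -7 + 4*N**2 (u(N) = -7 + (N + N)**2 = -7 + (2*N)**2 = -7 + 4*N**2)
1/(H(33) + u(s(-8, -16))) = 1/(33*(4 + 33) + (-7 + 4*(2*(-8)/(-15 - 16))**2)) = 1/(33*37 + (-7 + 4*(2*(-8)/(-31))**2)) = 1/(1221 + (-7 + 4*(2*(-8)*(-1/31))**2)) = 1/(1221 + (-7 + 4*(16/31)**2)) = 1/(1221 + (-7 + 4*(256/961))) = 1/(1221 + (-7 + 1024/961)) = 1/(1221 - 5703/961) = 1/(1167678/961) = 961/1167678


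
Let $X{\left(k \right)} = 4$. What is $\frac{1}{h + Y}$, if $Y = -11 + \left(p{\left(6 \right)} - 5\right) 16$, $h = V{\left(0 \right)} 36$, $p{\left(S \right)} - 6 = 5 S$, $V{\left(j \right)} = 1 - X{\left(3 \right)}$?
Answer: $\frac{1}{377} \approx 0.0026525$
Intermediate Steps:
$V{\left(j \right)} = -3$ ($V{\left(j \right)} = 1 - 4 = -3$)
$p{\left(S \right)} = 6 + 5 S$
$h = -108$ ($h = \left(-3\right) 36 = -108$)
$Y = 485$ ($Y = -11 + \left(\left(6 + 5 \cdot 6\right) - 5\right) 16 = -11 + \left(\left(6 + 30\right) - 5\right) 16 = -11 + \left(36 - 5\right) 16 = -11 + 31 \cdot 16 = -11 + 496 = 485$)
$\frac{1}{h + Y} = \frac{1}{-108 + 485} = \frac{1}{377}$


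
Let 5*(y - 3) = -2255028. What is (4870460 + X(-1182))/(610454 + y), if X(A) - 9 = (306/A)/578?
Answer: 163112006795/5340027386 ≈ 30.545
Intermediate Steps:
X(A) = 9 + 9/(17*A) (X(A) = 9 + (306/A)/578 = 9 + (306/A)*(1/578) = 9 + 9/(17*A))
y = -2255013/5 (y = 3 + (1/5)*(-2255028) = 3 - 2255028/5 = -2255013/5 ≈ -4.5100e+5)
(4870460 + X(-1182))/(610454 + y) = (4870460 + (9 + (9/17)/(-1182)))/(610454 - 2255013/5) = (4870460 + (9 + (9/17)*(-1/1182)))/(797257/5) = (4870460 + (9 - 3/6698))*(5/797257) = (4870460 + 60279/6698)*(5/797257) = (32622401359/6698)*(5/797257) = 163112006795/5340027386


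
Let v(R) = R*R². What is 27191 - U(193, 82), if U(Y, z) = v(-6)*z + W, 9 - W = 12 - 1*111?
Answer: 44795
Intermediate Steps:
v(R) = R³
W = 108 (W = 9 - (12 - 1*111) = 9 - (12 - 111) = 9 - 1*(-99) = 9 + 99 = 108)
U(Y, z) = 108 - 216*z (U(Y, z) = (-6)³*z + 108 = -216*z + 108 = 108 - 216*z)
27191 - U(193, 82) = 27191 - (108 - 216*82) = 27191 - (108 - 17712) = 27191 - 1*(-17604) = 27191 + 17604 = 44795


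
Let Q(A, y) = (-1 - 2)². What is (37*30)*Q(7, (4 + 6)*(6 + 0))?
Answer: 9990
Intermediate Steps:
Q(A, y) = 9 (Q(A, y) = (-3)² = 9)
(37*30)*Q(7, (4 + 6)*(6 + 0)) = (37*30)*9 = 1110*9 = 9990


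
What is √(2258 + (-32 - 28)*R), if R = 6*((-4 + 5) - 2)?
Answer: √2618 ≈ 51.166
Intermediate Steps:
R = -6 (R = 6*(1 - 2) = 6*(-1) = -6)
√(2258 + (-32 - 28)*R) = √(2258 + (-32 - 28)*(-6)) = √(2258 - 60*(-6)) = √(2258 + 360) = √2618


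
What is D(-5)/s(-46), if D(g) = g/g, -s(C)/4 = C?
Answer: 1/184 ≈ 0.0054348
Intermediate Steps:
s(C) = -4*C
D(g) = 1
D(-5)/s(-46) = 1/(-4*(-46)) = 1/184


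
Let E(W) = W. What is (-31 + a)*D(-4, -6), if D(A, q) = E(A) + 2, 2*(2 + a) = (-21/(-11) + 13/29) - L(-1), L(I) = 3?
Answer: 21259/319 ≈ 66.643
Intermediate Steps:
a = -1481/638 (a = -2 + ((-21/(-11) + 13/29) - 1*3)/2 = -2 + ((-21*(-1/11) + 13*(1/29)) - 3)/2 = -2 + ((21/11 + 13/29) - 3)/2 = -2 + (752/319 - 3)/2 = -2 + (½)*(-205/319) = -2 - 205/638 = -1481/638 ≈ -2.3213)
D(A, q) = 2 + A (D(A, q) = A + 2 = 2 + A)
(-31 + a)*D(-4, -6) = (-31 - 1481/638)*(2 - 4) = -21259/638*(-2) = 21259/319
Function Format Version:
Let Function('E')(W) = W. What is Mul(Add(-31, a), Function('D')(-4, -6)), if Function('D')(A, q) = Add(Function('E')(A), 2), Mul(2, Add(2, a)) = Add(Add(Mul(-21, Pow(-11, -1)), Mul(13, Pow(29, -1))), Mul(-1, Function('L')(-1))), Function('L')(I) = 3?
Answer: Rational(21259, 319) ≈ 66.643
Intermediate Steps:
a = Rational(-1481, 638) (a = Add(-2, Mul(Rational(1, 2), Add(Add(Mul(-21, Pow(-11, -1)), Mul(13, Pow(29, -1))), Mul(-1, 3)))) = Add(-2, Mul(Rational(1, 2), Add(Add(Mul(-21, Rational(-1, 11)), Mul(13, Rational(1, 29))), -3))) = Add(-2, Mul(Rational(1, 2), Add(Add(Rational(21, 11), Rational(13, 29)), -3))) = Add(-2, Mul(Rational(1, 2), Add(Rational(752, 319), -3))) = Add(-2, Mul(Rational(1, 2), Rational(-205, 319))) = Add(-2, Rational(-205, 638)) = Rational(-1481, 638) ≈ -2.3213)
Function('D')(A, q) = Add(2, A) (Function('D')(A, q) = Add(A, 2) = Add(2, A))
Mul(Add(-31, a), Function('D')(-4, -6)) = Mul(Add(-31, Rational(-1481, 638)), Add(2, -4)) = Mul(Rational(-21259, 638), -2) = Rational(21259, 319)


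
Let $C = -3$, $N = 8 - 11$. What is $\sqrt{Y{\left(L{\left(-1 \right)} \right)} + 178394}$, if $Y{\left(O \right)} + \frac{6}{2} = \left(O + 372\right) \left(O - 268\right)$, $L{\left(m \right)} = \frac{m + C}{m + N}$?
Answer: $20 \sqrt{197} \approx 280.71$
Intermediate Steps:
$N = -3$
$L{\left(m \right)} = 1$ ($L{\left(m \right)} = \frac{m - 3}{m - 3} = \frac{-3 + m}{-3 + m} = 1$)
$Y{\left(O \right)} = -3 + \left(-268 + O\right) \left(372 + O\right)$ ($Y{\left(O \right)} = -3 + \left(O + 372\right) \left(O - 268\right) = -3 + \left(372 + O\right) \left(-268 + O\right) = -3 + \left(-268 + O\right) \left(372 + O\right)$)
$\sqrt{Y{\left(L{\left(-1 \right)} \right)} + 178394} = \sqrt{\left(-99699 + 1^{2} + 104 \cdot 1\right) + 178394} = \sqrt{\left(-99699 + 1 + 104\right) + 178394} = \sqrt{-99594 + 178394} = \sqrt{78800} = 20 \sqrt{197}$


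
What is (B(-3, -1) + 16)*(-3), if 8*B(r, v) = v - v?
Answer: -48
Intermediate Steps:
B(r, v) = 0 (B(r, v) = (v - v)/8 = (⅛)*0 = 0)
(B(-3, -1) + 16)*(-3) = (0 + 16)*(-3) = 16*(-3) = -48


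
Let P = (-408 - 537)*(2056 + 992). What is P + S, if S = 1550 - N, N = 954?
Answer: -2879764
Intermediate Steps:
S = 596 (S = 1550 - 1*954 = 1550 - 954 = 596)
P = -2880360 (P = -945*3048 = -2880360)
P + S = -2880360 + 596 = -2879764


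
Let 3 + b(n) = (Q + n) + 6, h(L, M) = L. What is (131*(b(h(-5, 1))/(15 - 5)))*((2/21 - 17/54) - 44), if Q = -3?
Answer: 2189665/756 ≈ 2896.4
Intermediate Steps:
b(n) = n (b(n) = -3 + ((-3 + n) + 6) = -3 + (3 + n) = n)
(131*(b(h(-5, 1))/(15 - 5)))*((2/21 - 17/54) - 44) = (131*(-5/(15 - 5)))*((2/21 - 17/54) - 44) = (131*(-5/10))*((2*(1/21) - 17*1/54) - 44) = (131*((⅒)*(-5)))*((2/21 - 17/54) - 44) = (131*(-½))*(-83/378 - 44) = -131/2*(-16715/378) = 2189665/756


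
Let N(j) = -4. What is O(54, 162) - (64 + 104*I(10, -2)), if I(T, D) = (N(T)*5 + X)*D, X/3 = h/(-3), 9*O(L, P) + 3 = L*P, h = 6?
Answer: -13501/3 ≈ -4500.3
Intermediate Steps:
O(L, P) = -⅓ + L*P/9 (O(L, P) = -⅓ + (L*P)/9 = -⅓ + L*P/9)
X = -6 (X = 3*(6/(-3)) = 3*(6*(-⅓)) = 3*(-2) = -6)
I(T, D) = -26*D (I(T, D) = (-4*5 - 6)*D = (-20 - 6)*D = -26*D)
O(54, 162) - (64 + 104*I(10, -2)) = (-⅓ + (⅑)*54*162) - (64 + 104*(-26*(-2))) = (-⅓ + 972) - (64 + 104*52) = 2915/3 - (64 + 5408) = 2915/3 - 1*5472 = 2915/3 - 5472 = -13501/3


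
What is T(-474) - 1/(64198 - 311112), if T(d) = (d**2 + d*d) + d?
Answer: 110834262493/246914 ≈ 4.4888e+5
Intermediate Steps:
T(d) = d + 2*d**2 (T(d) = (d**2 + d**2) + d = 2*d**2 + d = d + 2*d**2)
T(-474) - 1/(64198 - 311112) = -474*(1 + 2*(-474)) - 1/(64198 - 311112) = -474*(1 - 948) - 1/(-246914) = -474*(-947) - 1*(-1/246914) = 448878 + 1/246914 = 110834262493/246914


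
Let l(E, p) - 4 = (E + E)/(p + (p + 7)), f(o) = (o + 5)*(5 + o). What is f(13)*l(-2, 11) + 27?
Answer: 37071/29 ≈ 1278.3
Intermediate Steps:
f(o) = (5 + o)**2 (f(o) = (5 + o)*(5 + o) = (5 + o)**2)
l(E, p) = 4 + 2*E/(7 + 2*p) (l(E, p) = 4 + (E + E)/(p + (p + 7)) = 4 + (2*E)/(p + (7 + p)) = 4 + (2*E)/(7 + 2*p) = 4 + 2*E/(7 + 2*p))
f(13)*l(-2, 11) + 27 = (5 + 13)**2*(2*(14 - 2 + 4*11)/(7 + 2*11)) + 27 = 18**2*(2*(14 - 2 + 44)/(7 + 22)) + 27 = 324*(2*56/29) + 27 = 324*(2*(1/29)*56) + 27 = 324*(112/29) + 27 = 36288/29 + 27 = 37071/29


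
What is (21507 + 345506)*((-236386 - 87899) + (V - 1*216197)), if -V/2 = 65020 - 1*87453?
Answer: -181897515008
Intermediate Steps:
V = 44866 (V = -2*(65020 - 1*87453) = -2*(65020 - 87453) = -2*(-22433) = 44866)
(21507 + 345506)*((-236386 - 87899) + (V - 1*216197)) = (21507 + 345506)*((-236386 - 87899) + (44866 - 1*216197)) = 367013*(-324285 + (44866 - 216197)) = 367013*(-324285 - 171331) = 367013*(-495616) = -181897515008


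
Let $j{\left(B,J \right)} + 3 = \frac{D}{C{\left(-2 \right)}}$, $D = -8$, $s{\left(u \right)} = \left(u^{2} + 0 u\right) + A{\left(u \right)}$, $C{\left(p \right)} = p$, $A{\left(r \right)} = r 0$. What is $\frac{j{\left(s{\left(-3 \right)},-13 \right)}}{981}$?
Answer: $\frac{1}{981} \approx 0.0010194$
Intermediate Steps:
$A{\left(r \right)} = 0$
$s{\left(u \right)} = u^{2}$ ($s{\left(u \right)} = \left(u^{2} + 0 u\right) + 0 = \left(u^{2} + 0\right) + 0 = u^{2} + 0 = u^{2}$)
$j{\left(B,J \right)} = 1$ ($j{\left(B,J \right)} = -3 - \frac{8}{-2} = -3 - -4 = -3 + 4 = 1$)
$\frac{j{\left(s{\left(-3 \right)},-13 \right)}}{981} = 1 \cdot \frac{1}{981} = \frac{1}{981}$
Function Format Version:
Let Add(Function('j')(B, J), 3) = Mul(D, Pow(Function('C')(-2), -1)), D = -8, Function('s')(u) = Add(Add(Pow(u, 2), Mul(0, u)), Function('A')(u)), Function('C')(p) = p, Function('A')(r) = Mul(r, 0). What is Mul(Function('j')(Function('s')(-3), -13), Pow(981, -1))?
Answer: Rational(1, 981) ≈ 0.0010194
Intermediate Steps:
Function('A')(r) = 0
Function('s')(u) = Pow(u, 2) (Function('s')(u) = Add(Add(Pow(u, 2), Mul(0, u)), 0) = Add(Add(Pow(u, 2), 0), 0) = Add(Pow(u, 2), 0) = Pow(u, 2))
Function('j')(B, J) = 1 (Function('j')(B, J) = Add(-3, Mul(-8, Pow(-2, -1))) = Add(-3, Mul(-8, Rational(-1, 2))) = Add(-3, 4) = 1)
Mul(Function('j')(Function('s')(-3), -13), Pow(981, -1)) = Mul(1, Pow(981, -1)) = Mul(1, Rational(1, 981)) = Rational(1, 981)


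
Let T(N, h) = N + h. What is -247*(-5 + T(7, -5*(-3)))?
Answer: -4199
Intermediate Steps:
-247*(-5 + T(7, -5*(-3))) = -247*(-5 + (7 - 5*(-3))) = -247*(-5 + (7 + 15)) = -247*(-5 + 22) = -247*17 = -4199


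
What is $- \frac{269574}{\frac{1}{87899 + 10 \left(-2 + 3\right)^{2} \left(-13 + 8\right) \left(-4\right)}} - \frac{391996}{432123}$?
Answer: $- \frac{10262575476802594}{432123} \approx -2.3749 \cdot 10^{10}$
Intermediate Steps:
$- \frac{269574}{\frac{1}{87899 + 10 \left(-2 + 3\right)^{2} \left(-13 + 8\right) \left(-4\right)}} - \frac{391996}{432123} = - \frac{269574}{\frac{1}{87899 + 10 \cdot 1^{2} \left(-5\right) \left(-4\right)}} - \frac{391996}{432123} = - \frac{269574}{\frac{1}{87899 + 10 \cdot 1 \left(-5\right) \left(-4\right)}} - \frac{391996}{432123} = - \frac{269574}{\frac{1}{87899 + 10 \left(-5\right) \left(-4\right)}} - \frac{391996}{432123} = - \frac{269574}{\frac{1}{87899 - -200}} - \frac{391996}{432123} = - \frac{269574}{\frac{1}{87899 + 200}} - \frac{391996}{432123} = - \frac{269574}{\frac{1}{88099}} - \frac{391996}{432123} = - 269574 \frac{1}{\frac{1}{88099}} - \frac{391996}{432123} = \left(-269574\right) 88099 - \frac{391996}{432123} = -23749199826 - \frac{391996}{432123} = - \frac{10262575476802594}{432123}$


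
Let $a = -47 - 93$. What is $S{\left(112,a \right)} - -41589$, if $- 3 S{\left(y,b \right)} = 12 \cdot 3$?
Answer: $41577$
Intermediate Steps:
$a = -140$ ($a = -47 - 93 = -140$)
$S{\left(y,b \right)} = -12$ ($S{\left(y,b \right)} = - \frac{12 \cdot 3}{3} = \left(- \frac{1}{3}\right) 36 = -12$)
$S{\left(112,a \right)} - -41589 = -12 - -41589 = -12 + 41589 = 41577$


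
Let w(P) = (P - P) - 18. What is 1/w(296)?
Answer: -1/18 ≈ -0.055556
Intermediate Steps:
w(P) = -18 (w(P) = 0 - 18 = -18)
1/w(296) = 1/(-18) = -1/18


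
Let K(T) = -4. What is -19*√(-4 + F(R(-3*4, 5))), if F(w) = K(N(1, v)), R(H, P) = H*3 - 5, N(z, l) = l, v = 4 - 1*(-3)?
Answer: -38*I*√2 ≈ -53.74*I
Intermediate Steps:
v = 7 (v = 4 + 3 = 7)
R(H, P) = -5 + 3*H (R(H, P) = 3*H - 5 = -5 + 3*H)
F(w) = -4
-19*√(-4 + F(R(-3*4, 5))) = -19*√(-4 - 4) = -38*I*√2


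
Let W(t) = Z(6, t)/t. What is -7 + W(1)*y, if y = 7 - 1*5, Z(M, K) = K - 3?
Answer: -11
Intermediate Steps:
Z(M, K) = -3 + K
y = 2 (y = 7 - 5 = 2)
W(t) = (-3 + t)/t
-7 + W(1)*y = -7 + ((-3 + 1)/1)*2 = -7 + (1*(-2))*2 = -7 - 2*2 = -7 - 4 = -11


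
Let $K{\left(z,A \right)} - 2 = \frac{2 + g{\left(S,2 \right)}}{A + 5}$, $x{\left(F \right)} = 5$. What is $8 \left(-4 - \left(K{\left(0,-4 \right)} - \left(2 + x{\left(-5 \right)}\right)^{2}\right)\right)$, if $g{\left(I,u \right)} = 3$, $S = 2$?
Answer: $304$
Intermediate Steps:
$K{\left(z,A \right)} = 2 + \frac{5}{5 + A}$ ($K{\left(z,A \right)} = 2 + \frac{2 + 3}{A + 5} = 2 + \frac{5}{5 + A}$)
$8 \left(-4 - \left(K{\left(0,-4 \right)} - \left(2 + x{\left(-5 \right)}\right)^{2}\right)\right) = 8 \left(-4 - \left(\frac{15 + 2 \left(-4\right)}{5 - 4} - \left(2 + 5\right)^{2}\right)\right) = 8 \left(-4 - \left(\frac{15 - 8}{1} - 7^{2}\right)\right) = 8 \left(-4 - \left(1 \cdot 7 - 49\right)\right) = 8 \left(-4 - \left(7 - 49\right)\right) = 8 \left(-4 - -42\right) = 8 \left(-4 + 42\right) = 8 \cdot 38 = 304$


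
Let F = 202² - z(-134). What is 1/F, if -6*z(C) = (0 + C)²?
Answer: 3/131390 ≈ 2.2833e-5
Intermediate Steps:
z(C) = -C²/6 (z(C) = -(0 + C)²/6 = -C²/6)
F = 131390/3 (F = 202² - (-1)*(-134)²/6 = 40804 - (-1)*17956/6 = 40804 - 1*(-8978/3) = 40804 + 8978/3 = 131390/3 ≈ 43797.)
1/F = 1/(131390/3) = 3/131390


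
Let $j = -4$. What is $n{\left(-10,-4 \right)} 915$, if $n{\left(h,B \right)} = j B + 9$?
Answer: $22875$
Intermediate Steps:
$n{\left(h,B \right)} = 9 - 4 B$ ($n{\left(h,B \right)} = - 4 B + 9 = 9 - 4 B$)
$n{\left(-10,-4 \right)} 915 = \left(9 - -16\right) 915 = \left(9 + 16\right) 915 = 25 \cdot 915 = 22875$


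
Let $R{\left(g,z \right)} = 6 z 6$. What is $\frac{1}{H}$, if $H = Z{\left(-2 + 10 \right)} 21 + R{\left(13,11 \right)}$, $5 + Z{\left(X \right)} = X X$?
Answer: $\frac{1}{1635} \approx 0.00061162$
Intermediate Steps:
$Z{\left(X \right)} = -5 + X^{2}$ ($Z{\left(X \right)} = -5 + X X = -5 + X^{2}$)
$R{\left(g,z \right)} = 36 z$
$H = 1635$ ($H = \left(-5 + \left(-2 + 10\right)^{2}\right) 21 + 36 \cdot 11 = \left(-5 + 8^{2}\right) 21 + 396 = \left(-5 + 64\right) 21 + 396 = 59 \cdot 21 + 396 = 1239 + 396 = 1635$)
$\frac{1}{H} = \frac{1}{1635}$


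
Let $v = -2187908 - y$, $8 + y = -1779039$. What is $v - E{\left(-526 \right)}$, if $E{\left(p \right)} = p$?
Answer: $-408335$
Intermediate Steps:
$y = -1779047$ ($y = -8 - 1779039 = -1779047$)
$v = -408861$ ($v = -2187908 - -1779047 = -2187908 + 1779047 = -408861$)
$v - E{\left(-526 \right)} = -408861 - -526 = -408861 + 526 = -408335$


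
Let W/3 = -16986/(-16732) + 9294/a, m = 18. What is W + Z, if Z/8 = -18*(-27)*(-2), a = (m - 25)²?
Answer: -2953137501/409934 ≈ -7203.9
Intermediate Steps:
a = 49 (a = (18 - 25)² = (-7)² = 49)
W = 234509283/409934 (W = 3*(-16986/(-16732) + 9294/49) = 3*(-16986*(-1/16732) + 9294*(1/49)) = 3*(8493/8366 + 9294/49) = 3*(78169761/409934) = 234509283/409934 ≈ 572.07)
Z = -7776 (Z = 8*(-18*(-27)*(-2)) = 8*(486*(-2)) = 8*(-972) = -7776)
W + Z = 234509283/409934 - 7776 = -2953137501/409934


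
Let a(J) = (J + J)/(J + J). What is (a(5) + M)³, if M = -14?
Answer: -2197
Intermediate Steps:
a(J) = 1 (a(J) = (2*J)/((2*J)) = (2*J)*(1/(2*J)) = 1)
(a(5) + M)³ = (1 - 14)³ = (-13)³ = -2197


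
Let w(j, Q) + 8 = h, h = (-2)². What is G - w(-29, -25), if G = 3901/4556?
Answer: 22125/4556 ≈ 4.8562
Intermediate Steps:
h = 4
w(j, Q) = -4 (w(j, Q) = -8 + 4 = -4)
G = 3901/4556 (G = 3901*(1/4556) = 3901/4556 ≈ 0.85623)
G - w(-29, -25) = 3901/4556 - 1*(-4) = 3901/4556 + 4 = 22125/4556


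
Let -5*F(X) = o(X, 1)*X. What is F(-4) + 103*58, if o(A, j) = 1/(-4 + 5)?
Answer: 29874/5 ≈ 5974.8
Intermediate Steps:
o(A, j) = 1 (o(A, j) = 1/1 = 1)
F(X) = -X/5
F(-4) + 103*58 = -⅕*(-4) + 103*58 = ⅘ + 5974 = 29874/5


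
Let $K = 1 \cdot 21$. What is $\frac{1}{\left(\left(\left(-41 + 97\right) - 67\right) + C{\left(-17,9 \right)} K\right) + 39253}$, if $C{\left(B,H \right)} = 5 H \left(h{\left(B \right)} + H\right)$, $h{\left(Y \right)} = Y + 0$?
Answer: $\frac{1}{31682} \approx 3.1564 \cdot 10^{-5}$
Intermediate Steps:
$h{\left(Y \right)} = Y$
$K = 21$
$C{\left(B,H \right)} = 5 H \left(B + H\right)$
$\frac{1}{\left(\left(\left(-41 + 97\right) - 67\right) + C{\left(-17,9 \right)} K\right) + 39253} = \frac{1}{\left(\left(\left(-41 + 97\right) - 67\right) + 5 \cdot 9 \left(-17 + 9\right) 21\right) + 39253} = \frac{1}{\left(\left(56 - 67\right) + 5 \cdot 9 \left(-8\right) 21\right) + 39253} = \frac{1}{\left(-11 - 7560\right) + 39253} = \frac{1}{-7571 + 39253} = \frac{1}{31682}$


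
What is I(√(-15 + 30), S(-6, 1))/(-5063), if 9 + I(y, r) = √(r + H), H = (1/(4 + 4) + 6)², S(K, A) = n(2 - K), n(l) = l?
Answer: 9/5063 - √2913/40504 ≈ 0.00044509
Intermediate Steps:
S(K, A) = 2 - K
H = 2401/64 (H = (1/8 + 6)² = (⅛ + 6)² = (49/8)² = 2401/64 ≈ 37.516)
I(y, r) = -9 + √(2401/64 + r) (I(y, r) = -9 + √(r + 2401/64) = -9 + √(2401/64 + r))
I(√(-15 + 30), S(-6, 1))/(-5063) = (-9 + √(2401 + 64*(2 - 1*(-6)))/8)/(-5063) = (-9 + √(2401 + 64*(2 + 6))/8)*(-1/5063) = (-9 + √(2401 + 64*8)/8)*(-1/5063) = (-9 + √(2401 + 512)/8)*(-1/5063) = (-9 + √2913/8)*(-1/5063) = 9/5063 - √2913/40504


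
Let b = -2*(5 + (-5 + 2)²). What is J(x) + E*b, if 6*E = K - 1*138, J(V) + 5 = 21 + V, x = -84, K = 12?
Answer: 520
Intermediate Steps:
J(V) = 16 + V (J(V) = -5 + (21 + V) = 16 + V)
b = -28 (b = -2*(5 + (-3)²) = -2*(5 + 9) = -2*14 = -28)
E = -21 (E = (12 - 1*138)/6 = (12 - 138)/6 = (⅙)*(-126) = -21)
J(x) + E*b = (16 - 84) - 21*(-28) = -68 + 588 = 520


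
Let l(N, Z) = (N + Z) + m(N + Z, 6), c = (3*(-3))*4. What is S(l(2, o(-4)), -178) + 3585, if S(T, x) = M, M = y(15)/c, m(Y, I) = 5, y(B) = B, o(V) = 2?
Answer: 43015/12 ≈ 3584.6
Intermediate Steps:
c = -36 (c = -9*4 = -36)
M = -5/12 (M = 15/(-36) = 15*(-1/36) = -5/12 ≈ -0.41667)
l(N, Z) = 5 + N + Z (l(N, Z) = (N + Z) + 5 = 5 + N + Z)
S(T, x) = -5/12
S(l(2, o(-4)), -178) + 3585 = -5/12 + 3585 = 43015/12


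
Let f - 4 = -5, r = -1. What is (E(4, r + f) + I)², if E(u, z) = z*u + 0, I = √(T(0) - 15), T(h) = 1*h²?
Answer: (8 - I*√15)² ≈ 49.0 - 61.968*I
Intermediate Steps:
f = -1 (f = 4 - 5 = -1)
T(h) = h²
I = I*√15 (I = √(0² - 15) = √(0 - 15) = √(-15) = I*√15 ≈ 3.873*I)
E(u, z) = u*z (E(u, z) = u*z + 0 = u*z)
(E(4, r + f) + I)² = (4*(-1 - 1) + I*√15)² = (4*(-2) + I*√15)² = (-8 + I*√15)²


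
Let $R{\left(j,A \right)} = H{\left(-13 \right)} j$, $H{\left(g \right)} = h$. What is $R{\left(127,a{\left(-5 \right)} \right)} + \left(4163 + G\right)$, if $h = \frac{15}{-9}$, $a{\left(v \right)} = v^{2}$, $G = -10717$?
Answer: $- \frac{20297}{3} \approx -6765.7$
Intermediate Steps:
$h = - \frac{5}{3}$ ($h = 15 \left(- \frac{1}{9}\right) = - \frac{5}{3} \approx -1.6667$)
$H{\left(g \right)} = - \frac{5}{3}$
$R{\left(j,A \right)} = - \frac{5 j}{3}$
$R{\left(127,a{\left(-5 \right)} \right)} + \left(4163 + G\right) = \left(- \frac{5}{3}\right) 127 + \left(4163 - 10717\right) = - \frac{635}{3} - 6554 = - \frac{20297}{3}$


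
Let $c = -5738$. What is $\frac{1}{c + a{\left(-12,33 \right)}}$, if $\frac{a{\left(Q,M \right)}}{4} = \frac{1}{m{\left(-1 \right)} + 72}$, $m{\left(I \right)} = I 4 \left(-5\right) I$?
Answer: $- \frac{13}{74593} \approx -0.00017428$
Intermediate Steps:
$m{\left(I \right)} = - 20 I^{2}$ ($m{\left(I \right)} = 4 I \left(-5\right) I = - 20 I I = - 20 I^{2}$)
$a{\left(Q,M \right)} = \frac{1}{13}$ ($a{\left(Q,M \right)} = \frac{4}{- 20 \left(-1\right)^{2} + 72} = \frac{4}{\left(-20\right) 1 + 72} = \frac{4}{-20 + 72} = \frac{4}{52} = 4 \cdot \frac{1}{52} = \frac{1}{13}$)
$\frac{1}{c + a{\left(-12,33 \right)}} = \frac{1}{-5738 + \frac{1}{13}} = \frac{1}{- \frac{74593}{13}} = - \frac{13}{74593}$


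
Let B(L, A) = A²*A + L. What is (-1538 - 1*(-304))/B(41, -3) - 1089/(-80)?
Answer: -41737/560 ≈ -74.530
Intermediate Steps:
B(L, A) = L + A³ (B(L, A) = A³ + L = L + A³)
(-1538 - 1*(-304))/B(41, -3) - 1089/(-80) = (-1538 - 1*(-304))/(41 + (-3)³) - 1089/(-80) = (-1538 + 304)/(41 - 27) - 1089*(-1/80) = -1234/14 + 1089/80 = -1234*1/14 + 1089/80 = -617/7 + 1089/80 = -41737/560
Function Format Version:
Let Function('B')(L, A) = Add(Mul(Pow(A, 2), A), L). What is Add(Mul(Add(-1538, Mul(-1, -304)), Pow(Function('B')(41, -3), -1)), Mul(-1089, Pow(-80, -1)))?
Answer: Rational(-41737, 560) ≈ -74.530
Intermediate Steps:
Function('B')(L, A) = Add(L, Pow(A, 3)) (Function('B')(L, A) = Add(Pow(A, 3), L) = Add(L, Pow(A, 3)))
Add(Mul(Add(-1538, Mul(-1, -304)), Pow(Function('B')(41, -3), -1)), Mul(-1089, Pow(-80, -1))) = Add(Mul(Add(-1538, Mul(-1, -304)), Pow(Add(41, Pow(-3, 3)), -1)), Mul(-1089, Pow(-80, -1))) = Add(Mul(Add(-1538, 304), Pow(Add(41, -27), -1)), Mul(-1089, Rational(-1, 80))) = Add(Mul(-1234, Pow(14, -1)), Rational(1089, 80)) = Add(Mul(-1234, Rational(1, 14)), Rational(1089, 80)) = Add(Rational(-617, 7), Rational(1089, 80)) = Rational(-41737, 560)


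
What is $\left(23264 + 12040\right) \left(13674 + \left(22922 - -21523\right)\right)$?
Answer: $2051833176$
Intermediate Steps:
$\left(23264 + 12040\right) \left(13674 + \left(22922 - -21523\right)\right) = 35304 \left(13674 + \left(22922 + 21523\right)\right) = 35304 \left(13674 + 44445\right) = 35304 \cdot 58119 = 2051833176$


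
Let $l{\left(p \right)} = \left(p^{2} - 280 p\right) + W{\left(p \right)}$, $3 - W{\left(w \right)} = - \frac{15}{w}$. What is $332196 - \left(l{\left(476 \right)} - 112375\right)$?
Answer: $\frac{167205457}{476} \approx 3.5127 \cdot 10^{5}$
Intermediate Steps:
$W{\left(w \right)} = 3 + \frac{15}{w}$ ($W{\left(w \right)} = 3 - - \frac{15}{w} = 3 + \frac{15}{w}$)
$l{\left(p \right)} = 3 + p^{2} - 280 p + \frac{15}{p}$ ($l{\left(p \right)} = \left(p^{2} - 280 p\right) + \left(3 + \frac{15}{p}\right) = 3 + p^{2} - 280 p + \frac{15}{p}$)
$332196 - \left(l{\left(476 \right)} - 112375\right) = 332196 - \left(\left(3 + 476^{2} - 133280 + \frac{15}{476}\right) - 112375\right) = 332196 - \left(\left(3 + 226576 - 133280 + 15 \cdot \frac{1}{476}\right) - 112375\right) = 332196 - \left(\left(3 + 226576 - 133280 + \frac{15}{476}\right) - 112375\right) = 332196 - \left(\frac{44410339}{476} - 112375\right) = 332196 - - \frac{9080161}{476} = 332196 + \frac{9080161}{476} = \frac{167205457}{476}$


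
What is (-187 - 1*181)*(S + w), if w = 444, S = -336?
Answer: -39744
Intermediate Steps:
(-187 - 1*181)*(S + w) = (-187 - 1*181)*(-336 + 444) = (-187 - 181)*108 = -368*108 = -39744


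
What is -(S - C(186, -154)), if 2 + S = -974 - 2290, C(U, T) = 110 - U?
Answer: 3190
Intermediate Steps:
S = -3266 (S = -2 + (-974 - 2290) = -2 - 3264 = -3266)
-(S - C(186, -154)) = -(-3266 - (110 - 1*186)) = -(-3266 - (110 - 186)) = -(-3266 - 1*(-76)) = -(-3266 + 76) = -1*(-3190) = 3190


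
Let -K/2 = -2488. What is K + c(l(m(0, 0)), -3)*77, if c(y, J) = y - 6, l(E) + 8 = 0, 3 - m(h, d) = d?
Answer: 3898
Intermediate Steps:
m(h, d) = 3 - d
l(E) = -8 (l(E) = -8 + 0 = -8)
c(y, J) = -6 + y
K = 4976 (K = -2*(-2488) = 4976)
K + c(l(m(0, 0)), -3)*77 = 4976 + (-6 - 8)*77 = 4976 - 14*77 = 4976 - 1078 = 3898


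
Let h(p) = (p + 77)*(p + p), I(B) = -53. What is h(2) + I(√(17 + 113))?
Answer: 263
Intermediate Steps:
h(p) = 2*p*(77 + p) (h(p) = (77 + p)*(2*p) = 2*p*(77 + p))
h(2) + I(√(17 + 113)) = 2*2*(77 + 2) - 53 = 2*2*79 - 53 = 316 - 53 = 263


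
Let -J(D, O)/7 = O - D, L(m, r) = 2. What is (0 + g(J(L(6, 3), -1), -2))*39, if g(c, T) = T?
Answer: -78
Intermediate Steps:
J(D, O) = -7*O + 7*D (J(D, O) = -7*(O - D) = -7*O + 7*D)
(0 + g(J(L(6, 3), -1), -2))*39 = (0 - 2)*39 = -2*39 = -78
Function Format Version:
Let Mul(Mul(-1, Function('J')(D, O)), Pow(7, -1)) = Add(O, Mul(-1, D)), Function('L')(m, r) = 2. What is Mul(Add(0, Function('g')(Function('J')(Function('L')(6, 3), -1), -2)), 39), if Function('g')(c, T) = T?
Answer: -78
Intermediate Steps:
Function('J')(D, O) = Add(Mul(-7, O), Mul(7, D)) (Function('J')(D, O) = Mul(-7, Add(O, Mul(-1, D))) = Add(Mul(-7, O), Mul(7, D)))
Mul(Add(0, Function('g')(Function('J')(Function('L')(6, 3), -1), -2)), 39) = Mul(Add(0, -2), 39) = Mul(-2, 39) = -78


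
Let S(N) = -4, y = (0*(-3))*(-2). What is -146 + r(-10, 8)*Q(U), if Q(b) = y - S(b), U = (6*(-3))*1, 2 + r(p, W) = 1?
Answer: -150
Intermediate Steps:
r(p, W) = -1 (r(p, W) = -2 + 1 = -1)
y = 0 (y = 0*(-2) = 0)
U = -18 (U = -18*1 = -18)
Q(b) = 4 (Q(b) = 0 - 1*(-4) = 0 + 4 = 4)
-146 + r(-10, 8)*Q(U) = -146 - 1*4 = -146 - 4 = -150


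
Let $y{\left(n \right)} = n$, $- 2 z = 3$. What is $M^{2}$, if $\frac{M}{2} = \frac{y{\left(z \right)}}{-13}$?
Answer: $\frac{9}{169} \approx 0.053254$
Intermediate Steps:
$z = - \frac{3}{2}$ ($z = \left(- \frac{1}{2}\right) 3 = - \frac{3}{2} \approx -1.5$)
$M = \frac{3}{13}$ ($M = 2 \left(- \frac{3}{2 \left(-13\right)}\right) = 2 \left(\left(- \frac{3}{2}\right) \left(- \frac{1}{13}\right)\right) = 2 \cdot \frac{3}{26} = \frac{3}{13} \approx 0.23077$)
$M^{2} = \left(\frac{3}{13}\right)^{2} = \frac{9}{169}$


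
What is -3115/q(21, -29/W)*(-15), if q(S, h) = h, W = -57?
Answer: 2663325/29 ≈ 91839.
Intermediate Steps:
-3115/q(21, -29/W)*(-15) = -3115/((-29/(-57)))*(-15) = -3115/((-29*(-1/57)))*(-15) = -3115/29/57*(-15) = -3115*57/29*(-15) = -177555/29*(-15) = 2663325/29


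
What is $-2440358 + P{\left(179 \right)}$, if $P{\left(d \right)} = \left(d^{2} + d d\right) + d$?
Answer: $-2376097$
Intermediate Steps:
$P{\left(d \right)} = d + 2 d^{2}$ ($P{\left(d \right)} = \left(d^{2} + d^{2}\right) + d = 2 d^{2} + d = d + 2 d^{2}$)
$-2440358 + P{\left(179 \right)} = -2440358 + 179 \left(1 + 2 \cdot 179\right) = -2440358 + 179 \left(1 + 358\right) = -2440358 + 179 \cdot 359 = -2440358 + 64261 = -2376097$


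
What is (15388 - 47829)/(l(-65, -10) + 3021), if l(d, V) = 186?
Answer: -32441/3207 ≈ -10.116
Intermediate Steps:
(15388 - 47829)/(l(-65, -10) + 3021) = (15388 - 47829)/(186 + 3021) = -32441/3207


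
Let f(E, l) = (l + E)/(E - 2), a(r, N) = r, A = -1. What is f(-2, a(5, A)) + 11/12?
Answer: ⅙ ≈ 0.16667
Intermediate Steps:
f(E, l) = (E + l)/(-2 + E)
f(-2, a(5, A)) + 11/12 = (-2 + 5)/(-2 - 2) + 11/12 = 3/(-4) + 11*(1/12) = -¼*3 + 11/12 = -¾ + 11/12 = ⅙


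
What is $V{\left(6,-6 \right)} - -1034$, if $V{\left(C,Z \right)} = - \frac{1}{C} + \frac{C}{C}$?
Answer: $\frac{6209}{6} \approx 1034.8$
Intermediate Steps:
$V{\left(C,Z \right)} = 1 - \frac{1}{C}$ ($V{\left(C,Z \right)} = - \frac{1}{C} + 1 = 1 - \frac{1}{C}$)
$V{\left(6,-6 \right)} - -1034 = \frac{-1 + 6}{6} - -1034 = \frac{1}{6} \cdot 5 + 1034 = \frac{5}{6} + 1034 = \frac{6209}{6}$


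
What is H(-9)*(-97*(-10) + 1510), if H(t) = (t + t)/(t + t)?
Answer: 2480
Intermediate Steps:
H(t) = 1 (H(t) = (2*t)/((2*t)) = (2*t)*(1/(2*t)) = 1)
H(-9)*(-97*(-10) + 1510) = 1*(-97*(-10) + 1510) = 1*(970 + 1510) = 1*2480 = 2480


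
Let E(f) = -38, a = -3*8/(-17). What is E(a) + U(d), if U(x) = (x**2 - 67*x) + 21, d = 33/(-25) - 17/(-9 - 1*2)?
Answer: -2424131/75625 ≈ -32.055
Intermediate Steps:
a = 24/17 (a = -24*(-1/17) = 24/17 ≈ 1.4118)
d = 62/275 (d = 33*(-1/25) - 17/(-9 - 2) = -33/25 - 17/(-11) = -33/25 - 17*(-1/11) = -33/25 + 17/11 = 62/275 ≈ 0.22545)
U(x) = 21 + x**2 - 67*x
E(a) + U(d) = -38 + (21 + (62/275)**2 - 67*62/275) = -38 + (21 + 3844/75625 - 4154/275) = -38 + 449619/75625 = -2424131/75625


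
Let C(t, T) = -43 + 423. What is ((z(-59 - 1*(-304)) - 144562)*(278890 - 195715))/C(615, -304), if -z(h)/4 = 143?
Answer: -1207152045/38 ≈ -3.1767e+7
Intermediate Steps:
z(h) = -572 (z(h) = -4*143 = -572)
C(t, T) = 380
((z(-59 - 1*(-304)) - 144562)*(278890 - 195715))/C(615, -304) = ((-572 - 144562)*(278890 - 195715))/380 = -145134*83175*(1/380) = -12071520450*1/380 = -1207152045/38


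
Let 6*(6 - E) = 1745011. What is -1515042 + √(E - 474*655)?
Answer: -1515042 + I*√21646770/6 ≈ -1.515e+6 + 775.43*I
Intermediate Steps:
E = -1744975/6 (E = 6 - ⅙*1745011 = 6 - 1745011/6 = -1744975/6 ≈ -2.9083e+5)
-1515042 + √(E - 474*655) = -1515042 + √(-1744975/6 - 474*655) = -1515042 + √(-1744975/6 - 310470) = -1515042 + √(-3607795/6) = -1515042 + I*√21646770/6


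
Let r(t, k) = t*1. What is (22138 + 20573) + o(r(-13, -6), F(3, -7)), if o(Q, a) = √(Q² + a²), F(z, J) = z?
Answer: 42711 + √178 ≈ 42724.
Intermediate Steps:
r(t, k) = t
(22138 + 20573) + o(r(-13, -6), F(3, -7)) = (22138 + 20573) + √((-13)² + 3²) = 42711 + √(169 + 9) = 42711 + √178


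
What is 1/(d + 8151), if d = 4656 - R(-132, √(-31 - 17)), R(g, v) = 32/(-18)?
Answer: 9/115279 ≈ 7.8071e-5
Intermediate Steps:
R(g, v) = -16/9 (R(g, v) = 32*(-1/18) = -16/9)
d = 41920/9 (d = 4656 - 1*(-16/9) = 4656 + 16/9 = 41920/9 ≈ 4657.8)
1/(d + 8151) = 1/(41920/9 + 8151) = 1/(115279/9) = 9/115279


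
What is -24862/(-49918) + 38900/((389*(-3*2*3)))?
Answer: -1136071/224631 ≈ -5.0575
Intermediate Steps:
-24862/(-49918) + 38900/((389*(-3*2*3))) = -24862*(-1/49918) + 38900/((389*(-6*3))) = 12431/24959 + 38900/((389*(-18))) = 12431/24959 + 38900/(-7002) = 12431/24959 + 38900*(-1/7002) = 12431/24959 - 50/9 = -1136071/224631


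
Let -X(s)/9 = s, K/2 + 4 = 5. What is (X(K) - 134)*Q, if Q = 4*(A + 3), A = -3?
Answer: 0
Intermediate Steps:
K = 2 (K = -8 + 2*5 = -8 + 10 = 2)
X(s) = -9*s
Q = 0 (Q = 4*(-3 + 3) = 4*0 = 0)
(X(K) - 134)*Q = (-9*2 - 134)*0 = (-18 - 134)*0 = -152*0 = 0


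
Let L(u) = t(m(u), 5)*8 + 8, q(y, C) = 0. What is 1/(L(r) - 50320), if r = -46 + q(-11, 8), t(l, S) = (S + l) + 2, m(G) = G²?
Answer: -1/33328 ≈ -3.0005e-5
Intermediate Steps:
t(l, S) = 2 + S + l
r = -46 (r = -46 + 0 = -46)
L(u) = 64 + 8*u² (L(u) = (2 + 5 + u²)*8 + 8 = (7 + u²)*8 + 8 = (56 + 8*u²) + 8 = 64 + 8*u²)
1/(L(r) - 50320) = 1/((64 + 8*(-46)²) - 50320) = 1/((64 + 8*2116) - 50320) = 1/((64 + 16928) - 50320) = 1/(16992 - 50320) = 1/(-33328) = -1/33328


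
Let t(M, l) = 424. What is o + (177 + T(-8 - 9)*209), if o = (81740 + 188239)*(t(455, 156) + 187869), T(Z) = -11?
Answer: 50835153725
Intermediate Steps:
o = 50835155847 (o = (81740 + 188239)*(424 + 187869) = 269979*188293 = 50835155847)
o + (177 + T(-8 - 9)*209) = 50835155847 + (177 - 11*209) = 50835155847 + (177 - 2299) = 50835155847 - 2122 = 50835153725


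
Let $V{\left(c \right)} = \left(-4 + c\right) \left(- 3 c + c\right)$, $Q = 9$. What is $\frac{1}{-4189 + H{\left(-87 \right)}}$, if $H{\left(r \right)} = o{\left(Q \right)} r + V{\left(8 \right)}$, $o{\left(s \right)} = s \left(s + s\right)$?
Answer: $- \frac{1}{18347} \approx -5.4505 \cdot 10^{-5}$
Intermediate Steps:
$o{\left(s \right)} = 2 s^{2}$ ($o{\left(s \right)} = s 2 s = 2 s^{2}$)
$V{\left(c \right)} = - 2 c \left(-4 + c\right)$ ($V{\left(c \right)} = \left(-4 + c\right) \left(- 2 c\right) = - 2 c \left(-4 + c\right)$)
$H{\left(r \right)} = -64 + 162 r$ ($H{\left(r \right)} = 2 \cdot 9^{2} r + 2 \cdot 8 \left(4 - 8\right) = 2 \cdot 81 r + 2 \cdot 8 \left(4 - 8\right) = 162 r + 2 \cdot 8 \left(-4\right) = 162 r - 64 = -64 + 162 r$)
$\frac{1}{-4189 + H{\left(-87 \right)}} = \frac{1}{-4189 + \left(-64 + 162 \left(-87\right)\right)} = \frac{1}{-4189 - 14158} = \frac{1}{-18347} = - \frac{1}{18347}$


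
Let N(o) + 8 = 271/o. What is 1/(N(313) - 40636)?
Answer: -313/12721301 ≈ -2.4604e-5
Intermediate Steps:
N(o) = -8 + 271/o
1/(N(313) - 40636) = 1/((-8 + 271/313) - 40636) = 1/(-2233/313 - 40636) = 1/(-12721301/313) = -313/12721301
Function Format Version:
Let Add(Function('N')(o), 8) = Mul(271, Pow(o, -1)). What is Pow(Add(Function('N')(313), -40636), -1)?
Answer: Rational(-313, 12721301) ≈ -2.4604e-5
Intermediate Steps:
Function('N')(o) = Add(-8, Mul(271, Pow(o, -1)))
Pow(Add(Function('N')(313), -40636), -1) = Pow(Add(Add(-8, Mul(271, Pow(313, -1))), -40636), -1) = Pow(Add(Add(-8, Mul(271, Rational(1, 313))), -40636), -1) = Pow(Add(Add(-8, Rational(271, 313)), -40636), -1) = Pow(Add(Rational(-2233, 313), -40636), -1) = Pow(Rational(-12721301, 313), -1) = Rational(-313, 12721301)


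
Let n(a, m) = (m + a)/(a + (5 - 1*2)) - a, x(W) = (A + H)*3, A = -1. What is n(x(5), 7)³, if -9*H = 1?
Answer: -12167/27 ≈ -450.63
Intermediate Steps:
H = -⅑ (H = -⅑*1 = -⅑ ≈ -0.11111)
x(W) = -10/3 (x(W) = (-1 - ⅑)*3 = -10/9*3 = -10/3)
n(a, m) = -a + (a + m)/(3 + a) (n(a, m) = (a + m)/(a + (5 - 2)) - a = (a + m)/(a + 3) - a = (a + m)/(3 + a) - a = -a + (a + m)/(3 + a))
n(x(5), 7)³ = ((7 - (-10/3)² - 2*(-10/3))/(3 - 10/3))³ = ((7 - 1*100/9 + 20/3)/(-⅓))³ = (-3*(7 - 100/9 + 20/3))³ = (-3*23/9)³ = (-23/3)³ = -12167/27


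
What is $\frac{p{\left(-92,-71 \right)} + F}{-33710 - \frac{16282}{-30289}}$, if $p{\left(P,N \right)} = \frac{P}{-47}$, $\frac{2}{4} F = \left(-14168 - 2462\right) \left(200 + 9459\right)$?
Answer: $\frac{16333496737344}{1713864917} \approx 9530.2$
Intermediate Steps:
$F = -321258340$ ($F = 2 \left(-14168 - 2462\right) \left(200 + 9459\right) = 2 \left(\left(-16630\right) 9659\right) = 2 \left(-160629170\right) = -321258340$)
$p{\left(P,N \right)} = - \frac{P}{47}$ ($p{\left(P,N \right)} = P \left(- \frac{1}{47}\right) = - \frac{P}{47}$)
$\frac{p{\left(-92,-71 \right)} + F}{-33710 - \frac{16282}{-30289}} = \frac{\left(- \frac{1}{47}\right) \left(-92\right) - 321258340}{-33710 - \frac{16282}{-30289}} = \frac{\frac{92}{47} - 321258340}{-33710 - - \frac{2326}{4327}} = - \frac{15099141888}{47 \left(-33710 + \frac{2326}{4327}\right)} = - \frac{15099141888}{47 \left(- \frac{145860844}{4327}\right)} = \left(- \frac{15099141888}{47}\right) \left(- \frac{4327}{145860844}\right) = \frac{16333496737344}{1713864917}$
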